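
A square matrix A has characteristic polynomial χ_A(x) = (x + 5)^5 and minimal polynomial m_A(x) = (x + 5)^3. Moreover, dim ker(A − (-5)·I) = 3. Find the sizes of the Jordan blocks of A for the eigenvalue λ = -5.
Block sizes for λ = -5: [3, 1, 1]

Step 1 — from the characteristic polynomial, algebraic multiplicity of λ = -5 is 5. From dim ker(A − (-5)·I) = 3, there are exactly 3 Jordan blocks for λ = -5.
Step 2 — from the minimal polynomial, the factor (x + 5)^3 tells us the largest block for λ = -5 has size 3.
Step 3 — with total size 5, 3 blocks, and largest block 3, the block sizes (in nonincreasing order) are [3, 1, 1].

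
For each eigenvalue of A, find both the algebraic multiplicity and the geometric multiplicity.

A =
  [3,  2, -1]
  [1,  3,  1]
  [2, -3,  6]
λ = 4: alg = 3, geom = 1

Step 1 — factor the characteristic polynomial to read off the algebraic multiplicities:
  χ_A(x) = (x - 4)^3

Step 2 — compute geometric multiplicities via the rank-nullity identity g(λ) = n − rank(A − λI):
  rank(A − (4)·I) = 2, so dim ker(A − (4)·I) = n − 2 = 1

Summary:
  λ = 4: algebraic multiplicity = 3, geometric multiplicity = 1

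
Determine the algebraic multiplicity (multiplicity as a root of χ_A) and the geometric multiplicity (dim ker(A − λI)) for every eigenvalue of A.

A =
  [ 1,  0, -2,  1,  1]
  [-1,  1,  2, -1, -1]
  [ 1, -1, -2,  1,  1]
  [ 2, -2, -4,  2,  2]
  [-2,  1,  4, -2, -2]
λ = 0: alg = 5, geom = 3

Step 1 — factor the characteristic polynomial to read off the algebraic multiplicities:
  χ_A(x) = x^5

Step 2 — compute geometric multiplicities via the rank-nullity identity g(λ) = n − rank(A − λI):
  rank(A − (0)·I) = 2, so dim ker(A − (0)·I) = n − 2 = 3

Summary:
  λ = 0: algebraic multiplicity = 5, geometric multiplicity = 3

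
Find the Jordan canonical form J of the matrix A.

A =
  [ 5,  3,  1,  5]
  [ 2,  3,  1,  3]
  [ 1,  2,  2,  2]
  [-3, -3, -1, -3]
J_1(1) ⊕ J_2(2) ⊕ J_1(2)

The characteristic polynomial is
  det(x·I − A) = x^4 - 7*x^3 + 18*x^2 - 20*x + 8 = (x - 2)^3*(x - 1)

Eigenvalues and multiplicities (the geometric multiplicity of λ is n − rank(A − λI), which equals the number of Jordan blocks for λ):
  λ = 1: algebraic multiplicity = 1, geometric multiplicity = 1
  λ = 2: algebraic multiplicity = 3, geometric multiplicity = 2

Determining the block sizes for each eigenvalue:
  λ = 1: one block (gm = 1), so the single block has size am = 1 → block sizes [1]
  λ = 2: 2 blocks summing to 3 forces exactly one block of size 2 and the rest size 1 → block sizes [2, 1]

Assembling the blocks gives a Jordan form
J =
  [1, 0, 0, 0]
  [0, 2, 1, 0]
  [0, 0, 2, 0]
  [0, 0, 0, 2]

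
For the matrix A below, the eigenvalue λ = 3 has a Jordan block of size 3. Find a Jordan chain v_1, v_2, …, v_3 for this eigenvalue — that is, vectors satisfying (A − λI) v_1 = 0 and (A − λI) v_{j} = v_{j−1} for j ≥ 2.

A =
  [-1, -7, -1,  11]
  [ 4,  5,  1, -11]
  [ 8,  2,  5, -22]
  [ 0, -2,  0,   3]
A Jordan chain for λ = 3 of length 3:
v_1 = (-20, 0, -8, -8)ᵀ
v_2 = (-4, 4, 8, 0)ᵀ
v_3 = (1, 0, 0, 0)ᵀ

Let N = A − (3)·I. We want v_3 with N^3 v_3 = 0 but N^2 v_3 ≠ 0; then v_{j-1} := N · v_j for j = 3, …, 2.

Pick v_3 = (1, 0, 0, 0)ᵀ.
Then v_2 = N · v_3 = (-4, 4, 8, 0)ᵀ.
Then v_1 = N · v_2 = (-20, 0, -8, -8)ᵀ.

Sanity check: (A − (3)·I) v_1 = (0, 0, 0, 0)ᵀ = 0. ✓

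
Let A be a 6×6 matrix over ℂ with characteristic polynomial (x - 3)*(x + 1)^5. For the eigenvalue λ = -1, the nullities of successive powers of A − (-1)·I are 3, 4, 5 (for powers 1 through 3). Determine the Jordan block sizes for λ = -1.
Block sizes for λ = -1: [3, 1, 1]

From the dimensions of kernels of powers, the number of Jordan blocks of size at least j is d_j − d_{j−1} where d_j = dim ker(N^j) (with d_0 = 0). Computing the differences gives [3, 1, 1].
The number of blocks of size exactly k is (#blocks of size ≥ k) − (#blocks of size ≥ k + 1), so the partition is: 2 block(s) of size 1, 1 block(s) of size 3.
In nonincreasing order the block sizes are [3, 1, 1].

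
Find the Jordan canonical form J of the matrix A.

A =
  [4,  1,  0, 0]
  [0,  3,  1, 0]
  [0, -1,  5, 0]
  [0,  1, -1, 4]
J_3(4) ⊕ J_1(4)

The characteristic polynomial is
  det(x·I − A) = x^4 - 16*x^3 + 96*x^2 - 256*x + 256 = (x - 4)^4

Eigenvalues and multiplicities (the geometric multiplicity of λ is n − rank(A − λI), which equals the number of Jordan blocks for λ):
  λ = 4: algebraic multiplicity = 4, geometric multiplicity = 2

Determining the block sizes for each eigenvalue:
  λ = 4: with am = 4 and gm = 2, the partition is not yet determined (e.g. several partitions of 4 into 2 parts exist). Let N = A − (4)·I. Computing rank(N^1) = 2, rank(N^2) = 1, rank(N^3) = 0; the number of blocks of size ≥ j is rank(N^{j−1}) − rank(N^j), giving [2, 1, 1]. So we have 1 block(s) of size 3, 1 block(s) of size 1 → block sizes [3, 1]

Assembling the blocks gives a Jordan form
J =
  [4, 1, 0, 0]
  [0, 4, 1, 0]
  [0, 0, 4, 0]
  [0, 0, 0, 4]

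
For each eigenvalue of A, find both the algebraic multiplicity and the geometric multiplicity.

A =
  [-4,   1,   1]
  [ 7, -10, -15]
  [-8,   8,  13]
λ = -3: alg = 2, geom = 1; λ = 5: alg = 1, geom = 1

Step 1 — factor the characteristic polynomial to read off the algebraic multiplicities:
  χ_A(x) = (x - 5)*(x + 3)^2

Step 2 — compute geometric multiplicities via the rank-nullity identity g(λ) = n − rank(A − λI):
  rank(A − (-3)·I) = 2, so dim ker(A − (-3)·I) = n − 2 = 1
  rank(A − (5)·I) = 2, so dim ker(A − (5)·I) = n − 2 = 1

Summary:
  λ = -3: algebraic multiplicity = 2, geometric multiplicity = 1
  λ = 5: algebraic multiplicity = 1, geometric multiplicity = 1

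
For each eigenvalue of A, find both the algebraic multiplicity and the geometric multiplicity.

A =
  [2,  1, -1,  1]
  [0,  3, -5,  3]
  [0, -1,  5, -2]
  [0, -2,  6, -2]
λ = 2: alg = 4, geom = 2

Step 1 — factor the characteristic polynomial to read off the algebraic multiplicities:
  χ_A(x) = (x - 2)^4

Step 2 — compute geometric multiplicities via the rank-nullity identity g(λ) = n − rank(A − λI):
  rank(A − (2)·I) = 2, so dim ker(A − (2)·I) = n − 2 = 2

Summary:
  λ = 2: algebraic multiplicity = 4, geometric multiplicity = 2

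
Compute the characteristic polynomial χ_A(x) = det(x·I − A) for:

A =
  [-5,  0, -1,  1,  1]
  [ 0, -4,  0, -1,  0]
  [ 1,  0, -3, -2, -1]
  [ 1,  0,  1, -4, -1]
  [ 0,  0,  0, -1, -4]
x^5 + 20*x^4 + 160*x^3 + 640*x^2 + 1280*x + 1024

Expanding det(x·I − A) (e.g. by cofactor expansion or by noting that A is similar to its Jordan form J, which has the same characteristic polynomial as A) gives
  χ_A(x) = x^5 + 20*x^4 + 160*x^3 + 640*x^2 + 1280*x + 1024
which factors as (x + 4)^5. The eigenvalues (with algebraic multiplicities) are λ = -4 with multiplicity 5.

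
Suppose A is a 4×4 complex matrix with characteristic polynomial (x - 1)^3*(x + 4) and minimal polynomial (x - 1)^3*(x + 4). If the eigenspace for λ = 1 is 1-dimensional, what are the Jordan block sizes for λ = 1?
Block sizes for λ = 1: [3]

Step 1 — from the characteristic polynomial, algebraic multiplicity of λ = 1 is 3. From dim ker(A − (1)·I) = 1, there are exactly 1 Jordan blocks for λ = 1.
Step 2 — from the minimal polynomial, the factor (x − 1)^3 tells us the largest block for λ = 1 has size 3.
Step 3 — with total size 3, 1 blocks, and largest block 3, the block sizes (in nonincreasing order) are [3].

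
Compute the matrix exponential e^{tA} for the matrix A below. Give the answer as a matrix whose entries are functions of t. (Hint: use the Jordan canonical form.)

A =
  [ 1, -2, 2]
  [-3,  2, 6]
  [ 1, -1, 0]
e^{tA} =
  [2*t*exp(2*t) + exp(-t), -2*t*exp(2*t), -4*t*exp(2*t) + 2*exp(2*t) - 2*exp(-t)]
  [-exp(2*t) + exp(-t), exp(2*t), 2*exp(2*t) - 2*exp(-t)]
  [t*exp(2*t), -t*exp(2*t), -2*t*exp(2*t) + exp(2*t)]

Strategy: write A = P · J · P⁻¹ where J is a Jordan canonical form, so e^{tA} = P · e^{tJ} · P⁻¹, and e^{tJ} can be computed block-by-block.

A has Jordan form
J =
  [-1, 0, 0]
  [ 0, 2, 1]
  [ 0, 0, 2]
(up to reordering of blocks).

Per-block formulas:
  For a 1×1 block at λ = -1: exp(t · [-1]) = [e^(-1t)].
  For a 2×2 Jordan block J_2(2): exp(t · J_2(2)) = e^(2t)·(I + t·N), where N is the 2×2 nilpotent shift.

After assembling e^{tJ} and conjugating by P, we get:

e^{tA} =
  [2*t*exp(2*t) + exp(-t), -2*t*exp(2*t), -4*t*exp(2*t) + 2*exp(2*t) - 2*exp(-t)]
  [-exp(2*t) + exp(-t), exp(2*t), 2*exp(2*t) - 2*exp(-t)]
  [t*exp(2*t), -t*exp(2*t), -2*t*exp(2*t) + exp(2*t)]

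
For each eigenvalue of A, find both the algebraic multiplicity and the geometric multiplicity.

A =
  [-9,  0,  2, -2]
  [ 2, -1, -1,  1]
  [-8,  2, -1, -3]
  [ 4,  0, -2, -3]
λ = -5: alg = 1, geom = 1; λ = -3: alg = 3, geom = 1

Step 1 — factor the characteristic polynomial to read off the algebraic multiplicities:
  χ_A(x) = (x + 3)^3*(x + 5)

Step 2 — compute geometric multiplicities via the rank-nullity identity g(λ) = n − rank(A − λI):
  rank(A − (-5)·I) = 3, so dim ker(A − (-5)·I) = n − 3 = 1
  rank(A − (-3)·I) = 3, so dim ker(A − (-3)·I) = n − 3 = 1

Summary:
  λ = -5: algebraic multiplicity = 1, geometric multiplicity = 1
  λ = -3: algebraic multiplicity = 3, geometric multiplicity = 1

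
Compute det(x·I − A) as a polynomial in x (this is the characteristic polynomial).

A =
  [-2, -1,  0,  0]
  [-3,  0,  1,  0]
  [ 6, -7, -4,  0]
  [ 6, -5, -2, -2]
x^4 + 8*x^3 + 24*x^2 + 32*x + 16

Expanding det(x·I − A) (e.g. by cofactor expansion or by noting that A is similar to its Jordan form J, which has the same characteristic polynomial as A) gives
  χ_A(x) = x^4 + 8*x^3 + 24*x^2 + 32*x + 16
which factors as (x + 2)^4. The eigenvalues (with algebraic multiplicities) are λ = -2 with multiplicity 4.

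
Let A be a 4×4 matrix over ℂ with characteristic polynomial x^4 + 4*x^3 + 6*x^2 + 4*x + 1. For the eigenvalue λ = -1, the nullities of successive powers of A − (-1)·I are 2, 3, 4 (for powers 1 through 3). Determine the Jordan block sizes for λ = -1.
Block sizes for λ = -1: [3, 1]

From the dimensions of kernels of powers, the number of Jordan blocks of size at least j is d_j − d_{j−1} where d_j = dim ker(N^j) (with d_0 = 0). Computing the differences gives [2, 1, 1].
The number of blocks of size exactly k is (#blocks of size ≥ k) − (#blocks of size ≥ k + 1), so the partition is: 1 block(s) of size 1, 1 block(s) of size 3.
In nonincreasing order the block sizes are [3, 1].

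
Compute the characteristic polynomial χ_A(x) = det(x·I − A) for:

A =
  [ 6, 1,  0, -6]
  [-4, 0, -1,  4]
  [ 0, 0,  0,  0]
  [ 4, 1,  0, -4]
x^4 - 2*x^3

Expanding det(x·I − A) (e.g. by cofactor expansion or by noting that A is similar to its Jordan form J, which has the same characteristic polynomial as A) gives
  χ_A(x) = x^4 - 2*x^3
which factors as x^3*(x - 2). The eigenvalues (with algebraic multiplicities) are λ = 0 with multiplicity 3, λ = 2 with multiplicity 1.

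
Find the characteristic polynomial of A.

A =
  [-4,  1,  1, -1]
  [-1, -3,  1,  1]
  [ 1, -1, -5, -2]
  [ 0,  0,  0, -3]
x^4 + 15*x^3 + 84*x^2 + 208*x + 192

Expanding det(x·I − A) (e.g. by cofactor expansion or by noting that A is similar to its Jordan form J, which has the same characteristic polynomial as A) gives
  χ_A(x) = x^4 + 15*x^3 + 84*x^2 + 208*x + 192
which factors as (x + 3)*(x + 4)^3. The eigenvalues (with algebraic multiplicities) are λ = -4 with multiplicity 3, λ = -3 with multiplicity 1.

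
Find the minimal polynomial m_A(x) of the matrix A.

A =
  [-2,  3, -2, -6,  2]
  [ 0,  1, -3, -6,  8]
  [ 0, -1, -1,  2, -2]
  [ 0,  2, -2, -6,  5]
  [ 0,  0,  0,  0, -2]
x^3 + 6*x^2 + 12*x + 8

The characteristic polynomial is χ_A(x) = (x + 2)^5, so the eigenvalues are known. The minimal polynomial is
  m_A(x) = Π_λ (x − λ)^{k_λ}
where k_λ is the size of the *largest* Jordan block for λ (equivalently, the smallest k with (A − λI)^k v = 0 for every generalised eigenvector v of λ).

  λ = -2: largest Jordan block has size 3, contributing (x + 2)^3

So m_A(x) = (x + 2)^3 = x^3 + 6*x^2 + 12*x + 8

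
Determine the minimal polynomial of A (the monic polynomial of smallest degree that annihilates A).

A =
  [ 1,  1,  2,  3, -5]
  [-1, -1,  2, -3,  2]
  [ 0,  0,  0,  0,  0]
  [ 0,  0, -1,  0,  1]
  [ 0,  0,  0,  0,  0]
x^3

The characteristic polynomial is χ_A(x) = x^5, so the eigenvalues are known. The minimal polynomial is
  m_A(x) = Π_λ (x − λ)^{k_λ}
where k_λ is the size of the *largest* Jordan block for λ (equivalently, the smallest k with (A − λI)^k v = 0 for every generalised eigenvector v of λ).

  λ = 0: largest Jordan block has size 3, contributing (x − 0)^3

So m_A(x) = x^3 = x^3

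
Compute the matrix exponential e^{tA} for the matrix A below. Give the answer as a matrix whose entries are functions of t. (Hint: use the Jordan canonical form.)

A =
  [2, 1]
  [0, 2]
e^{tA} =
  [exp(2*t), t*exp(2*t)]
  [0, exp(2*t)]

Strategy: write A = P · J · P⁻¹ where J is a Jordan canonical form, so e^{tA} = P · e^{tJ} · P⁻¹, and e^{tJ} can be computed block-by-block.

A has Jordan form
J =
  [2, 1]
  [0, 2]
(up to reordering of blocks).

Per-block formulas:
  For a 2×2 Jordan block J_2(2): exp(t · J_2(2)) = e^(2t)·(I + t·N), where N is the 2×2 nilpotent shift.

After assembling e^{tJ} and conjugating by P, we get:

e^{tA} =
  [exp(2*t), t*exp(2*t)]
  [0, exp(2*t)]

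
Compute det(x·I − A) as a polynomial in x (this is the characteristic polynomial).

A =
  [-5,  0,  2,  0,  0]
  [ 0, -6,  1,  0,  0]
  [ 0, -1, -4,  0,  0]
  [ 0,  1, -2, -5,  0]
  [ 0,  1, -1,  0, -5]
x^5 + 25*x^4 + 250*x^3 + 1250*x^2 + 3125*x + 3125

Expanding det(x·I − A) (e.g. by cofactor expansion or by noting that A is similar to its Jordan form J, which has the same characteristic polynomial as A) gives
  χ_A(x) = x^5 + 25*x^4 + 250*x^3 + 1250*x^2 + 3125*x + 3125
which factors as (x + 5)^5. The eigenvalues (with algebraic multiplicities) are λ = -5 with multiplicity 5.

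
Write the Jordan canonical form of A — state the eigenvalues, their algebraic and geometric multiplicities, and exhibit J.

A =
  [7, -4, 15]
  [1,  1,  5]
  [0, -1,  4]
J_3(4)

The characteristic polynomial is
  det(x·I − A) = x^3 - 12*x^2 + 48*x - 64 = (x - 4)^3

Eigenvalues and multiplicities (the geometric multiplicity of λ is n − rank(A − λI), which equals the number of Jordan blocks for λ):
  λ = 4: algebraic multiplicity = 3, geometric multiplicity = 1

Determining the block sizes for each eigenvalue:
  λ = 4: one block (gm = 1), so the single block has size am = 3 → block sizes [3]

Assembling the blocks gives a Jordan form
J =
  [4, 1, 0]
  [0, 4, 1]
  [0, 0, 4]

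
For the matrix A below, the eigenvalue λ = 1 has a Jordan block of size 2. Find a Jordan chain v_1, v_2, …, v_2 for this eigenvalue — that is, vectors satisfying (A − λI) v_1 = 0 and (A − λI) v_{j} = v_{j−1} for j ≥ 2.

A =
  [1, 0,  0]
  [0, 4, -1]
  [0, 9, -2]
A Jordan chain for λ = 1 of length 2:
v_1 = (0, 3, 9)ᵀ
v_2 = (0, 1, 0)ᵀ

Let N = A − (1)·I. We want v_2 with N^2 v_2 = 0 but N^1 v_2 ≠ 0; then v_{j-1} := N · v_j for j = 2, …, 2.

Pick v_2 = (0, 1, 0)ᵀ.
Then v_1 = N · v_2 = (0, 3, 9)ᵀ.

Sanity check: (A − (1)·I) v_1 = (0, 0, 0)ᵀ = 0. ✓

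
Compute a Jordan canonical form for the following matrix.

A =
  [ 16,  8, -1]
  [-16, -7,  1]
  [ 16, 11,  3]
J_3(4)

The characteristic polynomial is
  det(x·I − A) = x^3 - 12*x^2 + 48*x - 64 = (x - 4)^3

Eigenvalues and multiplicities (the geometric multiplicity of λ is n − rank(A − λI), which equals the number of Jordan blocks for λ):
  λ = 4: algebraic multiplicity = 3, geometric multiplicity = 1

Determining the block sizes for each eigenvalue:
  λ = 4: one block (gm = 1), so the single block has size am = 3 → block sizes [3]

Assembling the blocks gives a Jordan form
J =
  [4, 1, 0]
  [0, 4, 1]
  [0, 0, 4]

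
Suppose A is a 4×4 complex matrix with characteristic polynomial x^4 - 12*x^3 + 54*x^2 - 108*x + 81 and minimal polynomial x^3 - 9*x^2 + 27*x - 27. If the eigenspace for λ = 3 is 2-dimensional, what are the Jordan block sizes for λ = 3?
Block sizes for λ = 3: [3, 1]

Step 1 — from the characteristic polynomial, algebraic multiplicity of λ = 3 is 4. From dim ker(A − (3)·I) = 2, there are exactly 2 Jordan blocks for λ = 3.
Step 2 — from the minimal polynomial, the factor (x − 3)^3 tells us the largest block for λ = 3 has size 3.
Step 3 — with total size 4, 2 blocks, and largest block 3, the block sizes (in nonincreasing order) are [3, 1].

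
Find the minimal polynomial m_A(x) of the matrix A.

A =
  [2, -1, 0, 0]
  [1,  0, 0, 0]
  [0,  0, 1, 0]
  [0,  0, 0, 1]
x^2 - 2*x + 1

The characteristic polynomial is χ_A(x) = (x - 1)^4, so the eigenvalues are known. The minimal polynomial is
  m_A(x) = Π_λ (x − λ)^{k_λ}
where k_λ is the size of the *largest* Jordan block for λ (equivalently, the smallest k with (A − λI)^k v = 0 for every generalised eigenvector v of λ).

  λ = 1: largest Jordan block has size 2, contributing (x − 1)^2

So m_A(x) = (x - 1)^2 = x^2 - 2*x + 1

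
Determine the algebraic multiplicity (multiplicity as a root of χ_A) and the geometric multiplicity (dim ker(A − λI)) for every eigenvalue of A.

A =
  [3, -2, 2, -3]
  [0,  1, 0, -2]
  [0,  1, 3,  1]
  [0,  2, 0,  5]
λ = 3: alg = 4, geom = 2

Step 1 — factor the characteristic polynomial to read off the algebraic multiplicities:
  χ_A(x) = (x - 3)^4

Step 2 — compute geometric multiplicities via the rank-nullity identity g(λ) = n − rank(A − λI):
  rank(A − (3)·I) = 2, so dim ker(A − (3)·I) = n − 2 = 2

Summary:
  λ = 3: algebraic multiplicity = 4, geometric multiplicity = 2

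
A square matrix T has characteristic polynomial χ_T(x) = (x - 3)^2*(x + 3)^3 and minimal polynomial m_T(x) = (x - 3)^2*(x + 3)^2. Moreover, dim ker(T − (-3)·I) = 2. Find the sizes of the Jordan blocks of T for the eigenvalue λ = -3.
Block sizes for λ = -3: [2, 1]

Step 1 — from the characteristic polynomial, algebraic multiplicity of λ = -3 is 3. From dim ker(T − (-3)·I) = 2, there are exactly 2 Jordan blocks for λ = -3.
Step 2 — from the minimal polynomial, the factor (x + 3)^2 tells us the largest block for λ = -3 has size 2.
Step 3 — with total size 3, 2 blocks, and largest block 2, the block sizes (in nonincreasing order) are [2, 1].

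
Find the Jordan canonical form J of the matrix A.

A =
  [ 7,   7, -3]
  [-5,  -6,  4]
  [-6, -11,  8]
J_3(3)

The characteristic polynomial is
  det(x·I − A) = x^3 - 9*x^2 + 27*x - 27 = (x - 3)^3

Eigenvalues and multiplicities (the geometric multiplicity of λ is n − rank(A − λI), which equals the number of Jordan blocks for λ):
  λ = 3: algebraic multiplicity = 3, geometric multiplicity = 1

Determining the block sizes for each eigenvalue:
  λ = 3: one block (gm = 1), so the single block has size am = 3 → block sizes [3]

Assembling the blocks gives a Jordan form
J =
  [3, 1, 0]
  [0, 3, 1]
  [0, 0, 3]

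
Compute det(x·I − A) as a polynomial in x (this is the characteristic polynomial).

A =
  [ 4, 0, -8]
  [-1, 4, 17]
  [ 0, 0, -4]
x^3 - 4*x^2 - 16*x + 64

Expanding det(x·I − A) (e.g. by cofactor expansion or by noting that A is similar to its Jordan form J, which has the same characteristic polynomial as A) gives
  χ_A(x) = x^3 - 4*x^2 - 16*x + 64
which factors as (x - 4)^2*(x + 4). The eigenvalues (with algebraic multiplicities) are λ = -4 with multiplicity 1, λ = 4 with multiplicity 2.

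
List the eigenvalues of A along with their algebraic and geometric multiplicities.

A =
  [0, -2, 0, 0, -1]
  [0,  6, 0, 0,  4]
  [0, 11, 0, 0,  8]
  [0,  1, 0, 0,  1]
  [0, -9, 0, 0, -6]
λ = 0: alg = 5, geom = 3

Step 1 — factor the characteristic polynomial to read off the algebraic multiplicities:
  χ_A(x) = x^5

Step 2 — compute geometric multiplicities via the rank-nullity identity g(λ) = n − rank(A − λI):
  rank(A − (0)·I) = 2, so dim ker(A − (0)·I) = n − 2 = 3

Summary:
  λ = 0: algebraic multiplicity = 5, geometric multiplicity = 3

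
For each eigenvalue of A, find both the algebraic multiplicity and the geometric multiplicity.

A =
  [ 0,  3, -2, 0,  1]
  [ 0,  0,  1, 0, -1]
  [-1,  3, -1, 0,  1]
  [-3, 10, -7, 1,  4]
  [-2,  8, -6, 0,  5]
λ = 1: alg = 5, geom = 3

Step 1 — factor the characteristic polynomial to read off the algebraic multiplicities:
  χ_A(x) = (x - 1)^5

Step 2 — compute geometric multiplicities via the rank-nullity identity g(λ) = n − rank(A − λI):
  rank(A − (1)·I) = 2, so dim ker(A − (1)·I) = n − 2 = 3

Summary:
  λ = 1: algebraic multiplicity = 5, geometric multiplicity = 3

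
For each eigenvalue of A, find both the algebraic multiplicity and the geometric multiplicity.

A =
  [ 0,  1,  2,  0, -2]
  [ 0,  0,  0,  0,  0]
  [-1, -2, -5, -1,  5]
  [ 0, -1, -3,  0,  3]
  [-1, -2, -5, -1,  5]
λ = 0: alg = 5, geom = 2

Step 1 — factor the characteristic polynomial to read off the algebraic multiplicities:
  χ_A(x) = x^5

Step 2 — compute geometric multiplicities via the rank-nullity identity g(λ) = n − rank(A − λI):
  rank(A − (0)·I) = 3, so dim ker(A − (0)·I) = n − 3 = 2

Summary:
  λ = 0: algebraic multiplicity = 5, geometric multiplicity = 2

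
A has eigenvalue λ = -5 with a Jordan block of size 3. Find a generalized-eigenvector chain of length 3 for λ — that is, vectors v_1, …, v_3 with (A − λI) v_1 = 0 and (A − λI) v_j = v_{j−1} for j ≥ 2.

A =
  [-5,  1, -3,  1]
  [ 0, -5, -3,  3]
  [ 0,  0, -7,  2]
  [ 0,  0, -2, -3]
A Jordan chain for λ = -5 of length 3:
v_1 = (1, 0, 0, 0)ᵀ
v_2 = (-3, -3, -2, -2)ᵀ
v_3 = (0, 0, 1, 0)ᵀ

Let N = A − (-5)·I. We want v_3 with N^3 v_3 = 0 but N^2 v_3 ≠ 0; then v_{j-1} := N · v_j for j = 3, …, 2.

Pick v_3 = (0, 0, 1, 0)ᵀ.
Then v_2 = N · v_3 = (-3, -3, -2, -2)ᵀ.
Then v_1 = N · v_2 = (1, 0, 0, 0)ᵀ.

Sanity check: (A − (-5)·I) v_1 = (0, 0, 0, 0)ᵀ = 0. ✓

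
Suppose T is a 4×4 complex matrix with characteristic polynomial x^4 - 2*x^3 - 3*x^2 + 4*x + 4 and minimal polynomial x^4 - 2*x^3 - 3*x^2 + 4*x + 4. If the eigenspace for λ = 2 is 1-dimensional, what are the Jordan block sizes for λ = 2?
Block sizes for λ = 2: [2]

Step 1 — from the characteristic polynomial, algebraic multiplicity of λ = 2 is 2. From dim ker(T − (2)·I) = 1, there are exactly 1 Jordan blocks for λ = 2.
Step 2 — from the minimal polynomial, the factor (x − 2)^2 tells us the largest block for λ = 2 has size 2.
Step 3 — with total size 2, 1 blocks, and largest block 2, the block sizes (in nonincreasing order) are [2].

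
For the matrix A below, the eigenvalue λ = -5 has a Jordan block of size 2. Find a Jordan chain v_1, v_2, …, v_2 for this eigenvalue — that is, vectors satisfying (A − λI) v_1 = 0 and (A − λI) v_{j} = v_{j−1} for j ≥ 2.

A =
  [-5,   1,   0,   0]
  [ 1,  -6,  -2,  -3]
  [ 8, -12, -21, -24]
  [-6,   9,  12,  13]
A Jordan chain for λ = -5 of length 2:
v_1 = (1, 0, -4, 3)ᵀ
v_2 = (1, 1, 0, 0)ᵀ

Let N = A − (-5)·I. We want v_2 with N^2 v_2 = 0 but N^1 v_2 ≠ 0; then v_{j-1} := N · v_j for j = 2, …, 2.

Pick v_2 = (1, 1, 0, 0)ᵀ.
Then v_1 = N · v_2 = (1, 0, -4, 3)ᵀ.

Sanity check: (A − (-5)·I) v_1 = (0, 0, 0, 0)ᵀ = 0. ✓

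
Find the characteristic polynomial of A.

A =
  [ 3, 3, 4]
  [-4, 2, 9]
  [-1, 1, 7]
x^3 - 12*x^2 + 48*x - 64

Expanding det(x·I − A) (e.g. by cofactor expansion or by noting that A is similar to its Jordan form J, which has the same characteristic polynomial as A) gives
  χ_A(x) = x^3 - 12*x^2 + 48*x - 64
which factors as (x - 4)^3. The eigenvalues (with algebraic multiplicities) are λ = 4 with multiplicity 3.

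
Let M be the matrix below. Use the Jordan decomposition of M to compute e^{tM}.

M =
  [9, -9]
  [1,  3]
e^{tM} =
  [3*t*exp(6*t) + exp(6*t), -9*t*exp(6*t)]
  [t*exp(6*t), -3*t*exp(6*t) + exp(6*t)]

Strategy: write M = P · J · P⁻¹ where J is a Jordan canonical form, so e^{tM} = P · e^{tJ} · P⁻¹, and e^{tJ} can be computed block-by-block.

M has Jordan form
J =
  [6, 1]
  [0, 6]
(up to reordering of blocks).

Per-block formulas:
  For a 2×2 Jordan block J_2(6): exp(t · J_2(6)) = e^(6t)·(I + t·N), where N is the 2×2 nilpotent shift.

After assembling e^{tJ} and conjugating by P, we get:

e^{tM} =
  [3*t*exp(6*t) + exp(6*t), -9*t*exp(6*t)]
  [t*exp(6*t), -3*t*exp(6*t) + exp(6*t)]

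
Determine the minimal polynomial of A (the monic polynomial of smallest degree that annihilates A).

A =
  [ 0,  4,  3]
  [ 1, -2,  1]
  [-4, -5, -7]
x^3 + 9*x^2 + 27*x + 27

The characteristic polynomial is χ_A(x) = (x + 3)^3, so the eigenvalues are known. The minimal polynomial is
  m_A(x) = Π_λ (x − λ)^{k_λ}
where k_λ is the size of the *largest* Jordan block for λ (equivalently, the smallest k with (A − λI)^k v = 0 for every generalised eigenvector v of λ).

  λ = -3: largest Jordan block has size 3, contributing (x + 3)^3

So m_A(x) = (x + 3)^3 = x^3 + 9*x^2 + 27*x + 27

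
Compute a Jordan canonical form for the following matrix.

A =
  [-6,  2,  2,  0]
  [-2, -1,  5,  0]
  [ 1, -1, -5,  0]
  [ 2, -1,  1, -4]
J_3(-4) ⊕ J_1(-4)

The characteristic polynomial is
  det(x·I − A) = x^4 + 16*x^3 + 96*x^2 + 256*x + 256 = (x + 4)^4

Eigenvalues and multiplicities (the geometric multiplicity of λ is n − rank(A − λI), which equals the number of Jordan blocks for λ):
  λ = -4: algebraic multiplicity = 4, geometric multiplicity = 2

Determining the block sizes for each eigenvalue:
  λ = -4: with am = 4 and gm = 2, the partition is not yet determined (e.g. several partitions of 4 into 2 parts exist). Let N = A − (-4)·I. Computing rank(N^1) = 2, rank(N^2) = 1, rank(N^3) = 0; the number of blocks of size ≥ j is rank(N^{j−1}) − rank(N^j), giving [2, 1, 1]. So we have 1 block(s) of size 3, 1 block(s) of size 1 → block sizes [3, 1]

Assembling the blocks gives a Jordan form
J =
  [-4,  1,  0,  0]
  [ 0, -4,  1,  0]
  [ 0,  0, -4,  0]
  [ 0,  0,  0, -4]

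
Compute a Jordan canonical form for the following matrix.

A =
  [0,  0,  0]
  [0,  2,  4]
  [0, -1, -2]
J_2(0) ⊕ J_1(0)

The characteristic polynomial is
  det(x·I − A) = x^3

Eigenvalues and multiplicities (the geometric multiplicity of λ is n − rank(A − λI), which equals the number of Jordan blocks for λ):
  λ = 0: algebraic multiplicity = 3, geometric multiplicity = 2

Determining the block sizes for each eigenvalue:
  λ = 0: 2 blocks summing to 3 forces exactly one block of size 2 and the rest size 1 → block sizes [2, 1]

Assembling the blocks gives a Jordan form
J =
  [0, 1, 0]
  [0, 0, 0]
  [0, 0, 0]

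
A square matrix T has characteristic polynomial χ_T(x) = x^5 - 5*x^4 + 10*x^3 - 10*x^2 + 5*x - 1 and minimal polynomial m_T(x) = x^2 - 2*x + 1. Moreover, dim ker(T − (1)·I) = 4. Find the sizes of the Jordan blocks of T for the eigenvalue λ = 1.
Block sizes for λ = 1: [2, 1, 1, 1]

Step 1 — from the characteristic polynomial, algebraic multiplicity of λ = 1 is 5. From dim ker(T − (1)·I) = 4, there are exactly 4 Jordan blocks for λ = 1.
Step 2 — from the minimal polynomial, the factor (x − 1)^2 tells us the largest block for λ = 1 has size 2.
Step 3 — with total size 5, 4 blocks, and largest block 2, the block sizes (in nonincreasing order) are [2, 1, 1, 1].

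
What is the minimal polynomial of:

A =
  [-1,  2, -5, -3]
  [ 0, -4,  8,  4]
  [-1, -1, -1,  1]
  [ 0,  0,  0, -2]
x^3 + 6*x^2 + 12*x + 8

The characteristic polynomial is χ_A(x) = (x + 2)^4, so the eigenvalues are known. The minimal polynomial is
  m_A(x) = Π_λ (x − λ)^{k_λ}
where k_λ is the size of the *largest* Jordan block for λ (equivalently, the smallest k with (A − λI)^k v = 0 for every generalised eigenvector v of λ).

  λ = -2: largest Jordan block has size 3, contributing (x + 2)^3

So m_A(x) = (x + 2)^3 = x^3 + 6*x^2 + 12*x + 8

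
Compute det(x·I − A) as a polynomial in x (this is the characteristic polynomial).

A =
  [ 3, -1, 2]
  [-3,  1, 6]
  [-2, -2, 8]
x^3 - 12*x^2 + 48*x - 64

Expanding det(x·I − A) (e.g. by cofactor expansion or by noting that A is similar to its Jordan form J, which has the same characteristic polynomial as A) gives
  χ_A(x) = x^3 - 12*x^2 + 48*x - 64
which factors as (x - 4)^3. The eigenvalues (with algebraic multiplicities) are λ = 4 with multiplicity 3.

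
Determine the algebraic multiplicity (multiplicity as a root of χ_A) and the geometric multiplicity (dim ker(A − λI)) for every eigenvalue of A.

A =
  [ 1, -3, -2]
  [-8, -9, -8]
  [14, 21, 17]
λ = 3: alg = 3, geom = 2

Step 1 — factor the characteristic polynomial to read off the algebraic multiplicities:
  χ_A(x) = (x - 3)^3

Step 2 — compute geometric multiplicities via the rank-nullity identity g(λ) = n − rank(A − λI):
  rank(A − (3)·I) = 1, so dim ker(A − (3)·I) = n − 1 = 2

Summary:
  λ = 3: algebraic multiplicity = 3, geometric multiplicity = 2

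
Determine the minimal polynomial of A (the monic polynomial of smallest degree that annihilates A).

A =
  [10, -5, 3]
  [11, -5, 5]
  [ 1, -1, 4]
x^3 - 9*x^2 + 27*x - 27

The characteristic polynomial is χ_A(x) = (x - 3)^3, so the eigenvalues are known. The minimal polynomial is
  m_A(x) = Π_λ (x − λ)^{k_λ}
where k_λ is the size of the *largest* Jordan block for λ (equivalently, the smallest k with (A − λI)^k v = 0 for every generalised eigenvector v of λ).

  λ = 3: largest Jordan block has size 3, contributing (x − 3)^3

So m_A(x) = (x - 3)^3 = x^3 - 9*x^2 + 27*x - 27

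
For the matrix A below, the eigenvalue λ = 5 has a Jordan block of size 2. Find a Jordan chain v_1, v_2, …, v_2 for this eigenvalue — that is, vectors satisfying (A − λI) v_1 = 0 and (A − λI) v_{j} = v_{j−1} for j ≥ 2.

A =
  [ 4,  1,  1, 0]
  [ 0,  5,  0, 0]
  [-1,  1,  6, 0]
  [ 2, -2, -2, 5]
A Jordan chain for λ = 5 of length 2:
v_1 = (-1, 0, -1, 2)ᵀ
v_2 = (1, 0, 0, 0)ᵀ

Let N = A − (5)·I. We want v_2 with N^2 v_2 = 0 but N^1 v_2 ≠ 0; then v_{j-1} := N · v_j for j = 2, …, 2.

Pick v_2 = (1, 0, 0, 0)ᵀ.
Then v_1 = N · v_2 = (-1, 0, -1, 2)ᵀ.

Sanity check: (A − (5)·I) v_1 = (0, 0, 0, 0)ᵀ = 0. ✓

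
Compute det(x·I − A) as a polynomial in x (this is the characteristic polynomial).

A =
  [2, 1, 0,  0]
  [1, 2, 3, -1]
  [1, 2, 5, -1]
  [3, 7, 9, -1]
x^4 - 8*x^3 + 24*x^2 - 32*x + 16

Expanding det(x·I − A) (e.g. by cofactor expansion or by noting that A is similar to its Jordan form J, which has the same characteristic polynomial as A) gives
  χ_A(x) = x^4 - 8*x^3 + 24*x^2 - 32*x + 16
which factors as (x - 2)^4. The eigenvalues (with algebraic multiplicities) are λ = 2 with multiplicity 4.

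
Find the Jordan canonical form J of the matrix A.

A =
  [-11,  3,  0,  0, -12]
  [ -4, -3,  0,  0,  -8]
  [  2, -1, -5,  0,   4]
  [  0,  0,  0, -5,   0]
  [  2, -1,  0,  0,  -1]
J_2(-5) ⊕ J_1(-5) ⊕ J_1(-5) ⊕ J_1(-5)

The characteristic polynomial is
  det(x·I − A) = x^5 + 25*x^4 + 250*x^3 + 1250*x^2 + 3125*x + 3125 = (x + 5)^5

Eigenvalues and multiplicities (the geometric multiplicity of λ is n − rank(A − λI), which equals the number of Jordan blocks for λ):
  λ = -5: algebraic multiplicity = 5, geometric multiplicity = 4

Determining the block sizes for each eigenvalue:
  λ = -5: 4 blocks summing to 5 forces exactly one block of size 2 and the rest size 1 → block sizes [2, 1, 1, 1]

Assembling the blocks gives a Jordan form
J =
  [-5,  1,  0,  0,  0]
  [ 0, -5,  0,  0,  0]
  [ 0,  0, -5,  0,  0]
  [ 0,  0,  0, -5,  0]
  [ 0,  0,  0,  0, -5]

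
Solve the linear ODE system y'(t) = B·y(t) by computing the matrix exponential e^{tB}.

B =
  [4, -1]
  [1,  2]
e^{tB} =
  [t*exp(3*t) + exp(3*t), -t*exp(3*t)]
  [t*exp(3*t), -t*exp(3*t) + exp(3*t)]

Strategy: write B = P · J · P⁻¹ where J is a Jordan canonical form, so e^{tB} = P · e^{tJ} · P⁻¹, and e^{tJ} can be computed block-by-block.

B has Jordan form
J =
  [3, 1]
  [0, 3]
(up to reordering of blocks).

Per-block formulas:
  For a 2×2 Jordan block J_2(3): exp(t · J_2(3)) = e^(3t)·(I + t·N), where N is the 2×2 nilpotent shift.

After assembling e^{tJ} and conjugating by P, we get:

e^{tB} =
  [t*exp(3*t) + exp(3*t), -t*exp(3*t)]
  [t*exp(3*t), -t*exp(3*t) + exp(3*t)]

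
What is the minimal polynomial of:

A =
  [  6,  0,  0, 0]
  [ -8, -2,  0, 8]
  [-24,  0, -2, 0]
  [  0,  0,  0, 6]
x^2 - 4*x - 12

The characteristic polynomial is χ_A(x) = (x - 6)^2*(x + 2)^2, so the eigenvalues are known. The minimal polynomial is
  m_A(x) = Π_λ (x − λ)^{k_λ}
where k_λ is the size of the *largest* Jordan block for λ (equivalently, the smallest k with (A − λI)^k v = 0 for every generalised eigenvector v of λ).

  λ = -2: largest Jordan block has size 1, contributing (x + 2)
  λ = 6: largest Jordan block has size 1, contributing (x − 6)

So m_A(x) = (x - 6)*(x + 2) = x^2 - 4*x - 12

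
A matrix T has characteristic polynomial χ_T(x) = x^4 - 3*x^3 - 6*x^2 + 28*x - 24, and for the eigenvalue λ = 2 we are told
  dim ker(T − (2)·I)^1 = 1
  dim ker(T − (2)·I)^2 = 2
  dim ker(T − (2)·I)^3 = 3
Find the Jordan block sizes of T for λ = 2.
Block sizes for λ = 2: [3]

From the dimensions of kernels of powers, the number of Jordan blocks of size at least j is d_j − d_{j−1} where d_j = dim ker(N^j) (with d_0 = 0). Computing the differences gives [1, 1, 1].
The number of blocks of size exactly k is (#blocks of size ≥ k) − (#blocks of size ≥ k + 1), so the partition is: 1 block(s) of size 3.
In nonincreasing order the block sizes are [3].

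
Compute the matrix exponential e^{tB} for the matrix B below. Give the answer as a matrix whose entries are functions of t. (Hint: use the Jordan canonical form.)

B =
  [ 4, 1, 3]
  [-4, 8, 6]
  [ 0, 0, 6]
e^{tB} =
  [-2*t*exp(6*t) + exp(6*t), t*exp(6*t), 3*t*exp(6*t)]
  [-4*t*exp(6*t), 2*t*exp(6*t) + exp(6*t), 6*t*exp(6*t)]
  [0, 0, exp(6*t)]

Strategy: write B = P · J · P⁻¹ where J is a Jordan canonical form, so e^{tB} = P · e^{tJ} · P⁻¹, and e^{tJ} can be computed block-by-block.

B has Jordan form
J =
  [6, 1, 0]
  [0, 6, 0]
  [0, 0, 6]
(up to reordering of blocks).

Per-block formulas:
  For a 2×2 Jordan block J_2(6): exp(t · J_2(6)) = e^(6t)·(I + t·N), where N is the 2×2 nilpotent shift.
  For a 1×1 block at λ = 6: exp(t · [6]) = [e^(6t)].

After assembling e^{tJ} and conjugating by P, we get:

e^{tB} =
  [-2*t*exp(6*t) + exp(6*t), t*exp(6*t), 3*t*exp(6*t)]
  [-4*t*exp(6*t), 2*t*exp(6*t) + exp(6*t), 6*t*exp(6*t)]
  [0, 0, exp(6*t)]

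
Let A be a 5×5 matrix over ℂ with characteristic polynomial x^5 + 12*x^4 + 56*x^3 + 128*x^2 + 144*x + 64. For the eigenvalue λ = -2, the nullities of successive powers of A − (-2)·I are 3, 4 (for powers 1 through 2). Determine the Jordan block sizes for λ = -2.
Block sizes for λ = -2: [2, 1, 1]

From the dimensions of kernels of powers, the number of Jordan blocks of size at least j is d_j − d_{j−1} where d_j = dim ker(N^j) (with d_0 = 0). Computing the differences gives [3, 1].
The number of blocks of size exactly k is (#blocks of size ≥ k) − (#blocks of size ≥ k + 1), so the partition is: 2 block(s) of size 1, 1 block(s) of size 2.
In nonincreasing order the block sizes are [2, 1, 1].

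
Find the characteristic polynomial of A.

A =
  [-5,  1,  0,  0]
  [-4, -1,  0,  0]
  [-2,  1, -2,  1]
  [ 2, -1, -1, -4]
x^4 + 12*x^3 + 54*x^2 + 108*x + 81

Expanding det(x·I − A) (e.g. by cofactor expansion or by noting that A is similar to its Jordan form J, which has the same characteristic polynomial as A) gives
  χ_A(x) = x^4 + 12*x^3 + 54*x^2 + 108*x + 81
which factors as (x + 3)^4. The eigenvalues (with algebraic multiplicities) are λ = -3 with multiplicity 4.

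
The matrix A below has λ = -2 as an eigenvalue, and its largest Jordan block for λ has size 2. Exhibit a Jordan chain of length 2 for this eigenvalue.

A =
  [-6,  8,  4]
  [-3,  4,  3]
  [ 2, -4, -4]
A Jordan chain for λ = -2 of length 2:
v_1 = (-4, -3, 2)ᵀ
v_2 = (1, 0, 0)ᵀ

Let N = A − (-2)·I. We want v_2 with N^2 v_2 = 0 but N^1 v_2 ≠ 0; then v_{j-1} := N · v_j for j = 2, …, 2.

Pick v_2 = (1, 0, 0)ᵀ.
Then v_1 = N · v_2 = (-4, -3, 2)ᵀ.

Sanity check: (A − (-2)·I) v_1 = (0, 0, 0)ᵀ = 0. ✓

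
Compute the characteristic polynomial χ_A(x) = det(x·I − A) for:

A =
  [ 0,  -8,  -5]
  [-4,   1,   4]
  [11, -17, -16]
x^3 + 15*x^2 + 75*x + 125

Expanding det(x·I − A) (e.g. by cofactor expansion or by noting that A is similar to its Jordan form J, which has the same characteristic polynomial as A) gives
  χ_A(x) = x^3 + 15*x^2 + 75*x + 125
which factors as (x + 5)^3. The eigenvalues (with algebraic multiplicities) are λ = -5 with multiplicity 3.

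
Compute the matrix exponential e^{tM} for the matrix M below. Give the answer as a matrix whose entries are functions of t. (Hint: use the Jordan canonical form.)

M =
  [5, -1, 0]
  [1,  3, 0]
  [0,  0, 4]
e^{tM} =
  [t*exp(4*t) + exp(4*t), -t*exp(4*t), 0]
  [t*exp(4*t), -t*exp(4*t) + exp(4*t), 0]
  [0, 0, exp(4*t)]

Strategy: write M = P · J · P⁻¹ where J is a Jordan canonical form, so e^{tM} = P · e^{tJ} · P⁻¹, and e^{tJ} can be computed block-by-block.

M has Jordan form
J =
  [4, 1, 0]
  [0, 4, 0]
  [0, 0, 4]
(up to reordering of blocks).

Per-block formulas:
  For a 1×1 block at λ = 4: exp(t · [4]) = [e^(4t)].
  For a 2×2 Jordan block J_2(4): exp(t · J_2(4)) = e^(4t)·(I + t·N), where N is the 2×2 nilpotent shift.

After assembling e^{tJ} and conjugating by P, we get:

e^{tM} =
  [t*exp(4*t) + exp(4*t), -t*exp(4*t), 0]
  [t*exp(4*t), -t*exp(4*t) + exp(4*t), 0]
  [0, 0, exp(4*t)]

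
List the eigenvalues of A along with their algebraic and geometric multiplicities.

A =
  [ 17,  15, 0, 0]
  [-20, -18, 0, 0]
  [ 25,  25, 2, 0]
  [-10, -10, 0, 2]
λ = -3: alg = 1, geom = 1; λ = 2: alg = 3, geom = 3

Step 1 — factor the characteristic polynomial to read off the algebraic multiplicities:
  χ_A(x) = (x - 2)^3*(x + 3)

Step 2 — compute geometric multiplicities via the rank-nullity identity g(λ) = n − rank(A − λI):
  rank(A − (-3)·I) = 3, so dim ker(A − (-3)·I) = n − 3 = 1
  rank(A − (2)·I) = 1, so dim ker(A − (2)·I) = n − 1 = 3

Summary:
  λ = -3: algebraic multiplicity = 1, geometric multiplicity = 1
  λ = 2: algebraic multiplicity = 3, geometric multiplicity = 3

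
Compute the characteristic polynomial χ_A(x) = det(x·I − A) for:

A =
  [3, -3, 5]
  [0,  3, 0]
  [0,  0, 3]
x^3 - 9*x^2 + 27*x - 27

Expanding det(x·I − A) (e.g. by cofactor expansion or by noting that A is similar to its Jordan form J, which has the same characteristic polynomial as A) gives
  χ_A(x) = x^3 - 9*x^2 + 27*x - 27
which factors as (x - 3)^3. The eigenvalues (with algebraic multiplicities) are λ = 3 with multiplicity 3.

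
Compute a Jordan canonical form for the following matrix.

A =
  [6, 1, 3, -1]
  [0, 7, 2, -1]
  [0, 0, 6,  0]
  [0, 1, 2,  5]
J_2(6) ⊕ J_2(6)

The characteristic polynomial is
  det(x·I − A) = x^4 - 24*x^3 + 216*x^2 - 864*x + 1296 = (x - 6)^4

Eigenvalues and multiplicities (the geometric multiplicity of λ is n − rank(A − λI), which equals the number of Jordan blocks for λ):
  λ = 6: algebraic multiplicity = 4, geometric multiplicity = 2

Determining the block sizes for each eigenvalue:
  λ = 6: with am = 4 and gm = 2, the partition is not yet determined (e.g. several partitions of 4 into 2 parts exist). Let N = A − (6)·I. Computing rank(N^1) = 2, rank(N^2) = 0; the number of blocks of size ≥ j is rank(N^{j−1}) − rank(N^j), giving [2, 2]. So we have 2 block(s) of size 2 → block sizes [2, 2]

Assembling the blocks gives a Jordan form
J =
  [6, 1, 0, 0]
  [0, 6, 0, 0]
  [0, 0, 6, 1]
  [0, 0, 0, 6]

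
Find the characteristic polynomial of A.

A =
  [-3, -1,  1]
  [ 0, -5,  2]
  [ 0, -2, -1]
x^3 + 9*x^2 + 27*x + 27

Expanding det(x·I − A) (e.g. by cofactor expansion or by noting that A is similar to its Jordan form J, which has the same characteristic polynomial as A) gives
  χ_A(x) = x^3 + 9*x^2 + 27*x + 27
which factors as (x + 3)^3. The eigenvalues (with algebraic multiplicities) are λ = -3 with multiplicity 3.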